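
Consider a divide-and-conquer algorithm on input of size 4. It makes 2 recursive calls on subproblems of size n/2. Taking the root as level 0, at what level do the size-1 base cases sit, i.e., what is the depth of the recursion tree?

For divide and conquer with division factor 2:

Problem sizes at each level:
Level 0: 4
Level 1: 2
Level 2: 1

The root is level 0 and the size-1 base case is level 2 (the tree spans levels 0 through 2, i.e. 3 levels counting the root), so the depth is the number of divisions: log_2(4) = 2

The recursion tree depth is log_2(4) = 2. At each level, the problem size is divided by 2, so it takes 2 divisions to reduce to a base case of size 1. The algorithm makes 2 recursive calls at each level.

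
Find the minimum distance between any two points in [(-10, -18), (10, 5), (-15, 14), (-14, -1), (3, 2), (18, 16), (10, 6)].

Computing all pairwise distances among 7 points:

d((-10, -18), (10, 5)) = 30.4795
d((-10, -18), (-15, 14)) = 32.3883
d((-10, -18), (-14, -1)) = 17.4642
d((-10, -18), (3, 2)) = 23.8537
d((-10, -18), (18, 16)) = 44.0454
d((-10, -18), (10, 6)) = 31.241
d((10, 5), (-15, 14)) = 26.5707
d((10, 5), (-14, -1)) = 24.7386
d((10, 5), (3, 2)) = 7.6158
d((10, 5), (18, 16)) = 13.6015
d((10, 5), (10, 6)) = 1.0 <-- minimum
d((-15, 14), (-14, -1)) = 15.0333
d((-15, 14), (3, 2)) = 21.6333
d((-15, 14), (18, 16)) = 33.0606
d((-15, 14), (10, 6)) = 26.2488
d((-14, -1), (3, 2)) = 17.2627
d((-14, -1), (18, 16)) = 36.2353
d((-14, -1), (10, 6)) = 25.0
d((3, 2), (18, 16)) = 20.5183
d((3, 2), (10, 6)) = 8.0623
d((18, 16), (10, 6)) = 12.8062

Closest pair: (10, 5) and (10, 6) with distance 1.0

The closest pair is (10, 5) and (10, 6) with Euclidean distance 1.0. For 7 points, brute-force pairwise comparison is shown above. For large n, the divide-and-conquer algorithm (sort by x, recurse on halves, check the dividing strip) achieves O(n log n).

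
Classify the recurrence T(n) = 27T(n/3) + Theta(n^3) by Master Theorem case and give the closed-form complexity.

Master Theorem for T(n) = 27T(n/3) + O(n^3):

a = 27, b = 3, c = 3
log_b(a) = log_3(27) = 3.0000

Case 2: c = 3 = log_3(27) = 3.0000
T(n) = O(n^3 log n) = O(n^3 log n)

For T(n) = 27T(n/3) + O(n^3): log_3(27) = 3.0000. This is Case 2 of the Master Theorem (c = log_b(a), equal work at all levels), giving O(n^3 log n).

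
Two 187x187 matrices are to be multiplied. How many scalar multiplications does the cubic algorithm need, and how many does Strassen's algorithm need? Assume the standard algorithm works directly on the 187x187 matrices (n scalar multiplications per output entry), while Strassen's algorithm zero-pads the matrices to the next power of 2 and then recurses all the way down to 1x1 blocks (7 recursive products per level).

Matrix multiplication for 187x187 matrices:

Strassen's algorithm requires power-of-2 dimensions. Pad 187x187 to 256x256 (next power of 2).

Standard algorithm: 187^3 = 6539203 multiplications
Strassen's algorithm: 7^(log2(256)) = 7^8 = 5764801 multiplications
Savings: 6539203 - 5764801 = 774402 multiplications

Standard: 6539203 multiplications (187^3). Strassen: 5764801 multiplications (7^8, after padding to 256x256). Strassen reduces 8 recursive multiplications to 7 at each level.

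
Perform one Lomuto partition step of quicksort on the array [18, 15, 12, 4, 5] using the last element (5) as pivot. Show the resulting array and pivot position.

Lomuto partition with pivot = 5:

Initial array: [18, 15, 12, 4, 5]

arr[0]=18 > 5: no swap
arr[1]=15 > 5: no swap
arr[2]=12 > 5: no swap
arr[3]=4 <= 5: swap with position 0, array becomes [4, 15, 12, 18, 5]

Place pivot at position 1: [4, 5, 12, 18, 15]
Pivot position: 1

After partitioning with pivot 5, the array becomes [4, 5, 12, 18, 15]. The pivot is placed at index 1. All elements to the left of the pivot are <= 5, and all elements to the right are > 5.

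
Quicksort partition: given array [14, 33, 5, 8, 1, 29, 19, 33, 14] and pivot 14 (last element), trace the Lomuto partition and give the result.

Lomuto partition with pivot = 14:

Initial array: [14, 33, 5, 8, 1, 29, 19, 33, 14]

arr[0]=14 <= 14: swap with position 0, array becomes [14, 33, 5, 8, 1, 29, 19, 33, 14]
arr[1]=33 > 14: no swap
arr[2]=5 <= 14: swap with position 1, array becomes [14, 5, 33, 8, 1, 29, 19, 33, 14]
arr[3]=8 <= 14: swap with position 2, array becomes [14, 5, 8, 33, 1, 29, 19, 33, 14]
arr[4]=1 <= 14: swap with position 3, array becomes [14, 5, 8, 1, 33, 29, 19, 33, 14]
arr[5]=29 > 14: no swap
arr[6]=19 > 14: no swap
arr[7]=33 > 14: no swap

Place pivot at position 4: [14, 5, 8, 1, 14, 29, 19, 33, 33]
Pivot position: 4

After partitioning with pivot 14, the array becomes [14, 5, 8, 1, 14, 29, 19, 33, 33]. The pivot is placed at index 4. All elements to the left of the pivot are <= 14, and all elements to the right are > 14.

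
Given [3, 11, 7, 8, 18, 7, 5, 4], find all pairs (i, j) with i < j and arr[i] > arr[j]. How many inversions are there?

Finding inversions in [3, 11, 7, 8, 18, 7, 5, 4]:

(1, 2): arr[1]=11 > arr[2]=7
(1, 3): arr[1]=11 > arr[3]=8
(1, 5): arr[1]=11 > arr[5]=7
(1, 6): arr[1]=11 > arr[6]=5
(1, 7): arr[1]=11 > arr[7]=4
(2, 6): arr[2]=7 > arr[6]=5
(2, 7): arr[2]=7 > arr[7]=4
(3, 5): arr[3]=8 > arr[5]=7
(3, 6): arr[3]=8 > arr[6]=5
(3, 7): arr[3]=8 > arr[7]=4
(4, 5): arr[4]=18 > arr[5]=7
(4, 6): arr[4]=18 > arr[6]=5
(4, 7): arr[4]=18 > arr[7]=4
(5, 6): arr[5]=7 > arr[6]=5
(5, 7): arr[5]=7 > arr[7]=4
(6, 7): arr[6]=5 > arr[7]=4

Total inversions: 16

The array has 16 inversion(s): (1,2), (1,3), (1,5), (1,6), (1,7), (2,6), (2,7), (3,5), (3,6), (3,7), (4,5), (4,6), (4,7), (5,6), (5,7), (6,7). Each pair (i,j) satisfies i < j and arr[i] > arr[j].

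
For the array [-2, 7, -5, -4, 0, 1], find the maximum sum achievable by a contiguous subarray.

Using Kadane's algorithm on [-2, 7, -5, -4, 0, 1]:

Scanning through the array:
Position 1 (value 7): max_ending_here = 7, max_so_far = 7
Position 2 (value -5): max_ending_here = 2, max_so_far = 7
Position 3 (value -4): max_ending_here = -2, max_so_far = 7
Position 4 (value 0): max_ending_here = 0, max_so_far = 7
Position 5 (value 1): max_ending_here = 1, max_so_far = 7

Maximum subarray: [7]
Maximum sum: 7

The maximum subarray is [7] with sum 7. This subarray runs from index 1 to index 1.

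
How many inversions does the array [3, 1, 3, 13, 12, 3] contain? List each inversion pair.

Finding inversions in [3, 1, 3, 13, 12, 3]:

(0, 1): arr[0]=3 > arr[1]=1
(3, 4): arr[3]=13 > arr[4]=12
(3, 5): arr[3]=13 > arr[5]=3
(4, 5): arr[4]=12 > arr[5]=3

Total inversions: 4

The array has 4 inversion(s): (0,1), (3,4), (3,5), (4,5). Each pair (i,j) satisfies i < j and arr[i] > arr[j].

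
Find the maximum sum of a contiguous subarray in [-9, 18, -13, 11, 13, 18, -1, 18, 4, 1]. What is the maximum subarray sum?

Using Kadane's algorithm on [-9, 18, -13, 11, 13, 18, -1, 18, 4, 1]:

Scanning through the array:
Position 1 (value 18): max_ending_here = 18, max_so_far = 18
Position 2 (value -13): max_ending_here = 5, max_so_far = 18
Position 3 (value 11): max_ending_here = 16, max_so_far = 18
Position 4 (value 13): max_ending_here = 29, max_so_far = 29
Position 5 (value 18): max_ending_here = 47, max_so_far = 47
Position 6 (value -1): max_ending_here = 46, max_so_far = 47
Position 7 (value 18): max_ending_here = 64, max_so_far = 64
Position 8 (value 4): max_ending_here = 68, max_so_far = 68
Position 9 (value 1): max_ending_here = 69, max_so_far = 69

Maximum subarray: [18, -13, 11, 13, 18, -1, 18, 4, 1]
Maximum sum: 69

The maximum subarray is [18, -13, 11, 13, 18, -1, 18, 4, 1] with sum 69. This subarray runs from index 1 to index 9.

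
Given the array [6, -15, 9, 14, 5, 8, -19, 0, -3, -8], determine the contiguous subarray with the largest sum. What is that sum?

Using Kadane's algorithm on [6, -15, 9, 14, 5, 8, -19, 0, -3, -8]:

Scanning through the array:
Position 1 (value -15): max_ending_here = -9, max_so_far = 6
Position 2 (value 9): max_ending_here = 9, max_so_far = 9
Position 3 (value 14): max_ending_here = 23, max_so_far = 23
Position 4 (value 5): max_ending_here = 28, max_so_far = 28
Position 5 (value 8): max_ending_here = 36, max_so_far = 36
Position 6 (value -19): max_ending_here = 17, max_so_far = 36
Position 7 (value 0): max_ending_here = 17, max_so_far = 36
Position 8 (value -3): max_ending_here = 14, max_so_far = 36
Position 9 (value -8): max_ending_here = 6, max_so_far = 36

Maximum subarray: [9, 14, 5, 8]
Maximum sum: 36

The maximum subarray is [9, 14, 5, 8] with sum 36. This subarray runs from index 2 to index 5.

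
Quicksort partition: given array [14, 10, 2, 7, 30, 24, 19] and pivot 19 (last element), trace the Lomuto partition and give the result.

Lomuto partition with pivot = 19:

Initial array: [14, 10, 2, 7, 30, 24, 19]

arr[0]=14 <= 19: swap with position 0, array becomes [14, 10, 2, 7, 30, 24, 19]
arr[1]=10 <= 19: swap with position 1, array becomes [14, 10, 2, 7, 30, 24, 19]
arr[2]=2 <= 19: swap with position 2, array becomes [14, 10, 2, 7, 30, 24, 19]
arr[3]=7 <= 19: swap with position 3, array becomes [14, 10, 2, 7, 30, 24, 19]
arr[4]=30 > 19: no swap
arr[5]=24 > 19: no swap

Place pivot at position 4: [14, 10, 2, 7, 19, 24, 30]
Pivot position: 4

After partitioning with pivot 19, the array becomes [14, 10, 2, 7, 19, 24, 30]. The pivot is placed at index 4. All elements to the left of the pivot are <= 19, and all elements to the right are > 19.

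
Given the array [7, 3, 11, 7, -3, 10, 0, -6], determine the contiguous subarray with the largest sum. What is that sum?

Using Kadane's algorithm on [7, 3, 11, 7, -3, 10, 0, -6]:

Scanning through the array:
Position 1 (value 3): max_ending_here = 10, max_so_far = 10
Position 2 (value 11): max_ending_here = 21, max_so_far = 21
Position 3 (value 7): max_ending_here = 28, max_so_far = 28
Position 4 (value -3): max_ending_here = 25, max_so_far = 28
Position 5 (value 10): max_ending_here = 35, max_so_far = 35
Position 6 (value 0): max_ending_here = 35, max_so_far = 35
Position 7 (value -6): max_ending_here = 29, max_so_far = 35

Maximum subarray: [7, 3, 11, 7, -3, 10]
Maximum sum: 35

The maximum subarray is [7, 3, 11, 7, -3, 10] with sum 35. This subarray runs from index 0 to index 5.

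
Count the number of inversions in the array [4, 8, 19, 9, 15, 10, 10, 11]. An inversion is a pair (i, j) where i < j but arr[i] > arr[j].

Finding inversions in [4, 8, 19, 9, 15, 10, 10, 11]:

(2, 3): arr[2]=19 > arr[3]=9
(2, 4): arr[2]=19 > arr[4]=15
(2, 5): arr[2]=19 > arr[5]=10
(2, 6): arr[2]=19 > arr[6]=10
(2, 7): arr[2]=19 > arr[7]=11
(4, 5): arr[4]=15 > arr[5]=10
(4, 6): arr[4]=15 > arr[6]=10
(4, 7): arr[4]=15 > arr[7]=11

Total inversions: 8

The array has 8 inversion(s): (2,3), (2,4), (2,5), (2,6), (2,7), (4,5), (4,6), (4,7). Each pair (i,j) satisfies i < j and arr[i] > arr[j].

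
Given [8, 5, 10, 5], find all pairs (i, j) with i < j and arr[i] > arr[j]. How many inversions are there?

Finding inversions in [8, 5, 10, 5]:

(0, 1): arr[0]=8 > arr[1]=5
(0, 3): arr[0]=8 > arr[3]=5
(2, 3): arr[2]=10 > arr[3]=5

Total inversions: 3

The array has 3 inversion(s): (0,1), (0,3), (2,3). Each pair (i,j) satisfies i < j and arr[i] > arr[j].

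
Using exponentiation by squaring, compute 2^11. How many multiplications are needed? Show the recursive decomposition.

Computing 2^11 by squaring (build up from 2^1; each line after the first costs one multiplication):

2^1 = 2
2^2 = (2^1)^2 = 2^2 = 4
2^4 = (2^2)^2 = 4^2 = 16
2^5 = 2 * 2^4 = 2 * 16 = 32
2^10 = (2^5)^2 = 32^2 = 1024
2^11 = 2 * 2^10 = 2 * 1024 = 2048

Result: 2048
Multiplications needed: 5 (5 lines after 2^1)

2^11 = 2048. Using exponentiation by squaring, this requires 5 multiplications. The key idea: if the exponent is even, square the half-power; if odd, multiply by the base once.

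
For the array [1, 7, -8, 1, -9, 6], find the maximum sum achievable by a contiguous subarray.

Using Kadane's algorithm on [1, 7, -8, 1, -9, 6]:

Scanning through the array:
Position 1 (value 7): max_ending_here = 8, max_so_far = 8
Position 2 (value -8): max_ending_here = 0, max_so_far = 8
Position 3 (value 1): max_ending_here = 1, max_so_far = 8
Position 4 (value -9): max_ending_here = -8, max_so_far = 8
Position 5 (value 6): max_ending_here = 6, max_so_far = 8

Maximum subarray: [1, 7]
Maximum sum: 8

The maximum subarray is [1, 7] with sum 8. This subarray runs from index 0 to index 1.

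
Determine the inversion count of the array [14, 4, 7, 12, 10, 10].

Finding inversions in [14, 4, 7, 12, 10, 10]:

(0, 1): arr[0]=14 > arr[1]=4
(0, 2): arr[0]=14 > arr[2]=7
(0, 3): arr[0]=14 > arr[3]=12
(0, 4): arr[0]=14 > arr[4]=10
(0, 5): arr[0]=14 > arr[5]=10
(3, 4): arr[3]=12 > arr[4]=10
(3, 5): arr[3]=12 > arr[5]=10

Total inversions: 7

The array has 7 inversion(s): (0,1), (0,2), (0,3), (0,4), (0,5), (3,4), (3,5). Each pair (i,j) satisfies i < j and arr[i] > arr[j].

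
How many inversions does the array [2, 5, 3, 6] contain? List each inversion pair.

Finding inversions in [2, 5, 3, 6]:

(1, 2): arr[1]=5 > arr[2]=3

Total inversions: 1

The array has 1 inversion(s): (1,2). Each pair (i,j) satisfies i < j and arr[i] > arr[j].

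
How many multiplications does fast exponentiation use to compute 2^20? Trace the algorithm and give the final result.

Computing 2^20 by squaring (build up from 2^1; each line after the first costs one multiplication):

2^1 = 2
2^2 = (2^1)^2 = 2^2 = 4
2^4 = (2^2)^2 = 4^2 = 16
2^5 = 2 * 2^4 = 2 * 16 = 32
2^10 = (2^5)^2 = 32^2 = 1024
2^20 = (2^10)^2 = 1024^2 = 1048576

Result: 1048576
Multiplications needed: 5 (5 lines after 2^1)

2^20 = 1048576. Using exponentiation by squaring, this requires 5 multiplications. The key idea: if the exponent is even, square the half-power; if odd, multiply by the base once.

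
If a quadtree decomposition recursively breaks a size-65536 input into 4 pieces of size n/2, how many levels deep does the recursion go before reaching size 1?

For divide and conquer with division factor 2:

Problem sizes at each level:
Level 0: 65536
Level 1: 32768
Level 2: 16384
Level 3: 8192
Level 4: 4096
Level 5: 2048
Level 6: 1024
Level 7: 512
Level 8: 256
Level 9: 128
Level 10: 64
Level 11: 32
Level 12: 16
Level 13: 8
Level 14: 4
Level 15: 2
Level 16: 1

The root is level 0 and the size-1 base case is level 16 (the tree spans levels 0 through 16, i.e. 17 levels counting the root), so the depth is the number of divisions: log_2(65536) = 16

The recursion tree depth is log_2(65536) = 16. At each level, the problem size is divided by 2, so it takes 16 divisions to reduce to a base case of size 1. The algorithm makes 4 recursive calls at each level.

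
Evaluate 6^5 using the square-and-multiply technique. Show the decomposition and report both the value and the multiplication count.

Computing 6^5 by squaring (build up from 6^1; each line after the first costs one multiplication):

6^1 = 6
6^2 = (6^1)^2 = 6^2 = 36
6^4 = (6^2)^2 = 36^2 = 1296
6^5 = 6 * 6^4 = 6 * 1296 = 7776

Result: 7776
Multiplications needed: 3 (3 lines after 6^1)

6^5 = 7776. Using exponentiation by squaring, this requires 3 multiplications. The key idea: if the exponent is even, square the half-power; if odd, multiply by the base once.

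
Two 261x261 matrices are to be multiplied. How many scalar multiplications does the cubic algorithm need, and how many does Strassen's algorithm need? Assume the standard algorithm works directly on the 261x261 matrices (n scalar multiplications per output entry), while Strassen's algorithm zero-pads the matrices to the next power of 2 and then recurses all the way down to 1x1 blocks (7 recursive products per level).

Matrix multiplication for 261x261 matrices:

Strassen's algorithm requires power-of-2 dimensions. Pad 261x261 to 512x512 (next power of 2).

Standard algorithm: 261^3 = 17779581 multiplications
Strassen's algorithm: 7^(log2(512)) = 7^9 = 40353607 multiplications
Difference: 17779581 - 40353607 = -22574026 (Strassen uses MORE here due to padding overhead — for small or just-over-power-of-2 n, padding can outweigh the per-level savings)

Standard: 17779581 multiplications (261^3). Strassen: 40353607 multiplications (7^9, after padding to 512x512). Strassen reduces 8 recursive multiplications to 7 at each level.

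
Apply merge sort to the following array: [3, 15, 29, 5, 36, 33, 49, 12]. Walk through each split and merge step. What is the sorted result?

Merge sort trace:

Split: [3, 15, 29, 5, 36, 33, 49, 12] -> [3, 15, 29, 5] and [36, 33, 49, 12]
  Split: [3, 15, 29, 5] -> [3, 15] and [29, 5]
    Split: [3, 15] -> [3] and [15]
    Merge: [3] + [15] -> [3, 15]
    Split: [29, 5] -> [29] and [5]
    Merge: [29] + [5] -> [5, 29]
  Merge: [3, 15] + [5, 29] -> [3, 5, 15, 29]
  Split: [36, 33, 49, 12] -> [36, 33] and [49, 12]
    Split: [36, 33] -> [36] and [33]
    Merge: [36] + [33] -> [33, 36]
    Split: [49, 12] -> [49] and [12]
    Merge: [49] + [12] -> [12, 49]
  Merge: [33, 36] + [12, 49] -> [12, 33, 36, 49]
Merge: [3, 5, 15, 29] + [12, 33, 36, 49] -> [3, 5, 12, 15, 29, 33, 36, 49]

Final sorted array: [3, 5, 12, 15, 29, 33, 36, 49]

The merge sort proceeds by recursively splitting the array and merging sorted halves.
After all merges, the sorted array is [3, 5, 12, 15, 29, 33, 36, 49].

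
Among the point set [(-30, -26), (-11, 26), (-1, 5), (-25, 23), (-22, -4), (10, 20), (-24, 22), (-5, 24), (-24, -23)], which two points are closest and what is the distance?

Computing all pairwise distances among 9 points:

d((-30, -26), (-11, 26)) = 55.3624
d((-30, -26), (-1, 5)) = 42.45
d((-30, -26), (-25, 23)) = 49.2544
d((-30, -26), (-22, -4)) = 23.4094
d((-30, -26), (10, 20)) = 60.959
d((-30, -26), (-24, 22)) = 48.3735
d((-30, -26), (-5, 24)) = 55.9017
d((-30, -26), (-24, -23)) = 6.7082
d((-11, 26), (-1, 5)) = 23.2594
d((-11, 26), (-25, 23)) = 14.3178
d((-11, 26), (-22, -4)) = 31.9531
d((-11, 26), (10, 20)) = 21.8403
d((-11, 26), (-24, 22)) = 13.6015
d((-11, 26), (-5, 24)) = 6.3246
d((-11, 26), (-24, -23)) = 50.6952
d((-1, 5), (-25, 23)) = 30.0
d((-1, 5), (-22, -4)) = 22.8473
d((-1, 5), (10, 20)) = 18.6011
d((-1, 5), (-24, 22)) = 28.6007
d((-1, 5), (-5, 24)) = 19.4165
d((-1, 5), (-24, -23)) = 36.2353
d((-25, 23), (-22, -4)) = 27.1662
d((-25, 23), (10, 20)) = 35.1283
d((-25, 23), (-24, 22)) = 1.4142 <-- minimum
d((-25, 23), (-5, 24)) = 20.025
d((-25, 23), (-24, -23)) = 46.0109
d((-22, -4), (10, 20)) = 40.0
d((-22, -4), (-24, 22)) = 26.0768
d((-22, -4), (-5, 24)) = 32.7567
d((-22, -4), (-24, -23)) = 19.105
d((10, 20), (-24, 22)) = 34.0588
d((10, 20), (-5, 24)) = 15.5242
d((10, 20), (-24, -23)) = 54.8179
d((-24, 22), (-5, 24)) = 19.105
d((-24, 22), (-24, -23)) = 45.0
d((-5, 24), (-24, -23)) = 50.6952

Closest pair: (-25, 23) and (-24, 22) with distance 1.4142

The closest pair is (-25, 23) and (-24, 22) with Euclidean distance 1.4142. For 9 points, brute-force pairwise comparison is shown above. For large n, the divide-and-conquer algorithm (sort by x, recurse on halves, check the dividing strip) achieves O(n log n).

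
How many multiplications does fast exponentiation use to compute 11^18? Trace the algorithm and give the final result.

Computing 11^18 by squaring (build up from 11^1; each line after the first costs one multiplication):

11^1 = 11
11^2 = (11^1)^2 = 11^2 = 121
11^4 = (11^2)^2 = 121^2 = 14641
11^8 = (11^4)^2 = 14641^2 = 214358881
11^9 = 11 * 11^8 = 11 * 214358881 = 2357947691
11^18 = (11^9)^2 = 2357947691^2 = 5559917313492231481

Result: 5559917313492231481
Multiplications needed: 5 (5 lines after 11^1)

11^18 = 5559917313492231481. Using exponentiation by squaring, this requires 5 multiplications. The key idea: if the exponent is even, square the half-power; if odd, multiply by the base once.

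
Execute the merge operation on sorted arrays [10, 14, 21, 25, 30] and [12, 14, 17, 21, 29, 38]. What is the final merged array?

Merging process:

Compare 10 vs 12: take 10 from left. Merged: [10]
Compare 14 vs 12: take 12 from right. Merged: [10, 12]
Compare 14 vs 14: take 14 from left. Merged: [10, 12, 14]
Compare 21 vs 14: take 14 from right. Merged: [10, 12, 14, 14]
Compare 21 vs 17: take 17 from right. Merged: [10, 12, 14, 14, 17]
Compare 21 vs 21: take 21 from left. Merged: [10, 12, 14, 14, 17, 21]
Compare 25 vs 21: take 21 from right. Merged: [10, 12, 14, 14, 17, 21, 21]
Compare 25 vs 29: take 25 from left. Merged: [10, 12, 14, 14, 17, 21, 21, 25]
Compare 30 vs 29: take 29 from right. Merged: [10, 12, 14, 14, 17, 21, 21, 25, 29]
Compare 30 vs 38: take 30 from left. Merged: [10, 12, 14, 14, 17, 21, 21, 25, 29, 30]
Append remaining from right: [38]. Merged: [10, 12, 14, 14, 17, 21, 21, 25, 29, 30, 38]

Final merged array: [10, 12, 14, 14, 17, 21, 21, 25, 29, 30, 38]
Total comparisons: 10

The merged array is [10, 12, 14, 14, 17, 21, 21, 25, 29, 30, 38], requiring 10 comparisons. The merge step runs in O(n) time where n is the total number of elements.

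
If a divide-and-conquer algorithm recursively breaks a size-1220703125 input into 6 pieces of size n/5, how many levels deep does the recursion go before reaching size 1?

For divide and conquer with division factor 5:

Problem sizes at each level:
Level 0: 1220703125
Level 1: 244140625
Level 2: 48828125
Level 3: 9765625
Level 4: 1953125
Level 5: 390625
Level 6: 78125
Level 7: 15625
Level 8: 3125
Level 9: 625
Level 10: 125
Level 11: 25
Level 12: 5
Level 13: 1

The root is level 0 and the size-1 base case is level 13 (the tree spans levels 0 through 13, i.e. 14 levels counting the root), so the depth is the number of divisions: log_5(1220703125) = 13

The recursion tree depth is log_5(1220703125) = 13. At each level, the problem size is divided by 5, so it takes 13 divisions to reduce to a base case of size 1. The algorithm makes 6 recursive calls at each level.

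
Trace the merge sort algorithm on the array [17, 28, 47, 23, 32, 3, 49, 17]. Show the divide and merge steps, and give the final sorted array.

Merge sort trace:

Split: [17, 28, 47, 23, 32, 3, 49, 17] -> [17, 28, 47, 23] and [32, 3, 49, 17]
  Split: [17, 28, 47, 23] -> [17, 28] and [47, 23]
    Split: [17, 28] -> [17] and [28]
    Merge: [17] + [28] -> [17, 28]
    Split: [47, 23] -> [47] and [23]
    Merge: [47] + [23] -> [23, 47]
  Merge: [17, 28] + [23, 47] -> [17, 23, 28, 47]
  Split: [32, 3, 49, 17] -> [32, 3] and [49, 17]
    Split: [32, 3] -> [32] and [3]
    Merge: [32] + [3] -> [3, 32]
    Split: [49, 17] -> [49] and [17]
    Merge: [49] + [17] -> [17, 49]
  Merge: [3, 32] + [17, 49] -> [3, 17, 32, 49]
Merge: [17, 23, 28, 47] + [3, 17, 32, 49] -> [3, 17, 17, 23, 28, 32, 47, 49]

Final sorted array: [3, 17, 17, 23, 28, 32, 47, 49]

The merge sort proceeds by recursively splitting the array and merging sorted halves.
After all merges, the sorted array is [3, 17, 17, 23, 28, 32, 47, 49].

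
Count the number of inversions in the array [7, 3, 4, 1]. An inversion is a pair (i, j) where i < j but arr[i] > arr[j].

Finding inversions in [7, 3, 4, 1]:

(0, 1): arr[0]=7 > arr[1]=3
(0, 2): arr[0]=7 > arr[2]=4
(0, 3): arr[0]=7 > arr[3]=1
(1, 3): arr[1]=3 > arr[3]=1
(2, 3): arr[2]=4 > arr[3]=1

Total inversions: 5

The array has 5 inversion(s): (0,1), (0,2), (0,3), (1,3), (2,3). Each pair (i,j) satisfies i < j and arr[i] > arr[j].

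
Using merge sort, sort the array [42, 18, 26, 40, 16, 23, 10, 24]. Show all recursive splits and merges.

Merge sort trace:

Split: [42, 18, 26, 40, 16, 23, 10, 24] -> [42, 18, 26, 40] and [16, 23, 10, 24]
  Split: [42, 18, 26, 40] -> [42, 18] and [26, 40]
    Split: [42, 18] -> [42] and [18]
    Merge: [42] + [18] -> [18, 42]
    Split: [26, 40] -> [26] and [40]
    Merge: [26] + [40] -> [26, 40]
  Merge: [18, 42] + [26, 40] -> [18, 26, 40, 42]
  Split: [16, 23, 10, 24] -> [16, 23] and [10, 24]
    Split: [16, 23] -> [16] and [23]
    Merge: [16] + [23] -> [16, 23]
    Split: [10, 24] -> [10] and [24]
    Merge: [10] + [24] -> [10, 24]
  Merge: [16, 23] + [10, 24] -> [10, 16, 23, 24]
Merge: [18, 26, 40, 42] + [10, 16, 23, 24] -> [10, 16, 18, 23, 24, 26, 40, 42]

Final sorted array: [10, 16, 18, 23, 24, 26, 40, 42]

The merge sort proceeds by recursively splitting the array and merging sorted halves.
After all merges, the sorted array is [10, 16, 18, 23, 24, 26, 40, 42].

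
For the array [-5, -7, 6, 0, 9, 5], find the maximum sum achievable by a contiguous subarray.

Using Kadane's algorithm on [-5, -7, 6, 0, 9, 5]:

Scanning through the array:
Position 1 (value -7): max_ending_here = -7, max_so_far = -5
Position 2 (value 6): max_ending_here = 6, max_so_far = 6
Position 3 (value 0): max_ending_here = 6, max_so_far = 6
Position 4 (value 9): max_ending_here = 15, max_so_far = 15
Position 5 (value 5): max_ending_here = 20, max_so_far = 20

Maximum subarray: [6, 0, 9, 5]
Maximum sum: 20

The maximum subarray is [6, 0, 9, 5] with sum 20. This subarray runs from index 2 to index 5.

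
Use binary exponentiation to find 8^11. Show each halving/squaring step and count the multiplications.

Computing 8^11 by squaring (build up from 8^1; each line after the first costs one multiplication):

8^1 = 8
8^2 = (8^1)^2 = 8^2 = 64
8^4 = (8^2)^2 = 64^2 = 4096
8^5 = 8 * 8^4 = 8 * 4096 = 32768
8^10 = (8^5)^2 = 32768^2 = 1073741824
8^11 = 8 * 8^10 = 8 * 1073741824 = 8589934592

Result: 8589934592
Multiplications needed: 5 (5 lines after 8^1)

8^11 = 8589934592. Using exponentiation by squaring, this requires 5 multiplications. The key idea: if the exponent is even, square the half-power; if odd, multiply by the base once.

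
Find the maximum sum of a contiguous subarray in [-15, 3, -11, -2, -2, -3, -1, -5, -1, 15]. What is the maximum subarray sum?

Using Kadane's algorithm on [-15, 3, -11, -2, -2, -3, -1, -5, -1, 15]:

Scanning through the array:
Position 1 (value 3): max_ending_here = 3, max_so_far = 3
Position 2 (value -11): max_ending_here = -8, max_so_far = 3
Position 3 (value -2): max_ending_here = -2, max_so_far = 3
Position 4 (value -2): max_ending_here = -2, max_so_far = 3
Position 5 (value -3): max_ending_here = -3, max_so_far = 3
Position 6 (value -1): max_ending_here = -1, max_so_far = 3
Position 7 (value -5): max_ending_here = -5, max_so_far = 3
Position 8 (value -1): max_ending_here = -1, max_so_far = 3
Position 9 (value 15): max_ending_here = 15, max_so_far = 15

Maximum subarray: [15]
Maximum sum: 15

The maximum subarray is [15] with sum 15. This subarray runs from index 9 to index 9.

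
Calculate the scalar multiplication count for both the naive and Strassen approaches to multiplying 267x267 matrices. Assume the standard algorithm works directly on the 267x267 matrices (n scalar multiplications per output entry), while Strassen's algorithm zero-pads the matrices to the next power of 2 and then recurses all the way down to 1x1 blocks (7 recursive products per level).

Matrix multiplication for 267x267 matrices:

Strassen's algorithm requires power-of-2 dimensions. Pad 267x267 to 512x512 (next power of 2).

Standard algorithm: 267^3 = 19034163 multiplications
Strassen's algorithm: 7^(log2(512)) = 7^9 = 40353607 multiplications
Difference: 19034163 - 40353607 = -21319444 (Strassen uses MORE here due to padding overhead — for small or just-over-power-of-2 n, padding can outweigh the per-level savings)

Standard: 19034163 multiplications (267^3). Strassen: 40353607 multiplications (7^9, after padding to 512x512). Strassen reduces 8 recursive multiplications to 7 at each level.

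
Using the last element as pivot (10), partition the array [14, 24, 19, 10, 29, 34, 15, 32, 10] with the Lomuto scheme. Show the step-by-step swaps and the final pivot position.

Lomuto partition with pivot = 10:

Initial array: [14, 24, 19, 10, 29, 34, 15, 32, 10]

arr[0]=14 > 10: no swap
arr[1]=24 > 10: no swap
arr[2]=19 > 10: no swap
arr[3]=10 <= 10: swap with position 0, array becomes [10, 24, 19, 14, 29, 34, 15, 32, 10]
arr[4]=29 > 10: no swap
arr[5]=34 > 10: no swap
arr[6]=15 > 10: no swap
arr[7]=32 > 10: no swap

Place pivot at position 1: [10, 10, 19, 14, 29, 34, 15, 32, 24]
Pivot position: 1

After partitioning with pivot 10, the array becomes [10, 10, 19, 14, 29, 34, 15, 32, 24]. The pivot is placed at index 1. All elements to the left of the pivot are <= 10, and all elements to the right are > 10.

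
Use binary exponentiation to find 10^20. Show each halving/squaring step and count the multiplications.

Computing 10^20 by squaring (build up from 10^1; each line after the first costs one multiplication):

10^1 = 10
10^2 = (10^1)^2 = 10^2 = 100
10^4 = (10^2)^2 = 100^2 = 10000
10^5 = 10 * 10^4 = 10 * 10000 = 100000
10^10 = (10^5)^2 = 100000^2 = 10000000000
10^20 = (10^10)^2 = 10000000000^2 = 100000000000000000000

Result: 100000000000000000000
Multiplications needed: 5 (5 lines after 10^1)

10^20 = 100000000000000000000. Using exponentiation by squaring, this requires 5 multiplications. The key idea: if the exponent is even, square the half-power; if odd, multiply by the base once.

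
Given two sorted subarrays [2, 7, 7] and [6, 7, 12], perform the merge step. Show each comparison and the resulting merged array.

Merging process:

Compare 2 vs 6: take 2 from left. Merged: [2]
Compare 7 vs 6: take 6 from right. Merged: [2, 6]
Compare 7 vs 7: take 7 from left. Merged: [2, 6, 7]
Compare 7 vs 7: take 7 from left. Merged: [2, 6, 7, 7]
Append remaining from right: [7, 12]. Merged: [2, 6, 7, 7, 7, 12]

Final merged array: [2, 6, 7, 7, 7, 12]
Total comparisons: 4

The merged array is [2, 6, 7, 7, 7, 12], requiring 4 comparisons. The merge step runs in O(n) time where n is the total number of elements.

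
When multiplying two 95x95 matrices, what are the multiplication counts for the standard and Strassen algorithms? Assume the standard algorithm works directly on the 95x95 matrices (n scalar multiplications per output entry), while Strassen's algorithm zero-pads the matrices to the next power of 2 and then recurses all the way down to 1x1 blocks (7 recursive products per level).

Matrix multiplication for 95x95 matrices:

Strassen's algorithm requires power-of-2 dimensions. Pad 95x95 to 128x128 (next power of 2).

Standard algorithm: 95^3 = 857375 multiplications
Strassen's algorithm: 7^(log2(128)) = 7^7 = 823543 multiplications
Savings: 857375 - 823543 = 33832 multiplications

Standard: 857375 multiplications (95^3). Strassen: 823543 multiplications (7^7, after padding to 128x128). Strassen reduces 8 recursive multiplications to 7 at each level.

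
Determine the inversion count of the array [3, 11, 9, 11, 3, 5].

Finding inversions in [3, 11, 9, 11, 3, 5]:

(1, 2): arr[1]=11 > arr[2]=9
(1, 4): arr[1]=11 > arr[4]=3
(1, 5): arr[1]=11 > arr[5]=5
(2, 4): arr[2]=9 > arr[4]=3
(2, 5): arr[2]=9 > arr[5]=5
(3, 4): arr[3]=11 > arr[4]=3
(3, 5): arr[3]=11 > arr[5]=5

Total inversions: 7

The array has 7 inversion(s): (1,2), (1,4), (1,5), (2,4), (2,5), (3,4), (3,5). Each pair (i,j) satisfies i < j and arr[i] > arr[j].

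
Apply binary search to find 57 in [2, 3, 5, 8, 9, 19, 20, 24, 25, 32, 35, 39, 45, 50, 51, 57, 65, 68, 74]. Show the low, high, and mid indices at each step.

Binary search for 57 in [2, 3, 5, 8, 9, 19, 20, 24, 25, 32, 35, 39, 45, 50, 51, 57, 65, 68, 74]:

lo=0, hi=18, mid=9, arr[mid]=32 -> 32 < 57, search right half
lo=10, hi=18, mid=14, arr[mid]=51 -> 51 < 57, search right half
lo=15, hi=18, mid=16, arr[mid]=65 -> 65 > 57, search left half
lo=15, hi=15, mid=15, arr[mid]=57 -> Found target at index 15!

Binary search finds 57 at index 15 after 4 comparisons. The search repeatedly halves the search space by comparing with the middle element.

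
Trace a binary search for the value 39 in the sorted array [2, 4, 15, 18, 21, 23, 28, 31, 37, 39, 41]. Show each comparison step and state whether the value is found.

Binary search for 39 in [2, 4, 15, 18, 21, 23, 28, 31, 37, 39, 41]:

lo=0, hi=10, mid=5, arr[mid]=23 -> 23 < 39, search right half
lo=6, hi=10, mid=8, arr[mid]=37 -> 37 < 39, search right half
lo=9, hi=10, mid=9, arr[mid]=39 -> Found target at index 9!

Binary search finds 39 at index 9 after 3 comparisons. The search repeatedly halves the search space by comparing with the middle element.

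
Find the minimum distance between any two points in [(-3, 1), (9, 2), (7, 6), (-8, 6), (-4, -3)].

Computing all pairwise distances among 5 points:

d((-3, 1), (9, 2)) = 12.0416
d((-3, 1), (7, 6)) = 11.1803
d((-3, 1), (-8, 6)) = 7.0711
d((-3, 1), (-4, -3)) = 4.1231 <-- minimum
d((9, 2), (7, 6)) = 4.4721
d((9, 2), (-8, 6)) = 17.4642
d((9, 2), (-4, -3)) = 13.9284
d((7, 6), (-8, 6)) = 15.0
d((7, 6), (-4, -3)) = 14.2127
d((-8, 6), (-4, -3)) = 9.8489

Closest pair: (-3, 1) and (-4, -3) with distance 4.1231

The closest pair is (-3, 1) and (-4, -3) with Euclidean distance 4.1231. For 5 points, brute-force pairwise comparison is shown above. For large n, the divide-and-conquer algorithm (sort by x, recurse on halves, check the dividing strip) achieves O(n log n).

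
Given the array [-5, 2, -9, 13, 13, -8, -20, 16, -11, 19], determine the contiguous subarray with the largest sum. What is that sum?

Using Kadane's algorithm on [-5, 2, -9, 13, 13, -8, -20, 16, -11, 19]:

Scanning through the array:
Position 1 (value 2): max_ending_here = 2, max_so_far = 2
Position 2 (value -9): max_ending_here = -7, max_so_far = 2
Position 3 (value 13): max_ending_here = 13, max_so_far = 13
Position 4 (value 13): max_ending_here = 26, max_so_far = 26
Position 5 (value -8): max_ending_here = 18, max_so_far = 26
Position 6 (value -20): max_ending_here = -2, max_so_far = 26
Position 7 (value 16): max_ending_here = 16, max_so_far = 26
Position 8 (value -11): max_ending_here = 5, max_so_far = 26
Position 9 (value 19): max_ending_here = 24, max_so_far = 26

Maximum subarray: [13, 13]
Maximum sum: 26

The maximum subarray is [13, 13] with sum 26. This subarray runs from index 3 to index 4.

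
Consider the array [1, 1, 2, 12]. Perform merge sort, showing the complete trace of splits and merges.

Merge sort trace:

Split: [1, 1, 2, 12] -> [1, 1] and [2, 12]
  Split: [1, 1] -> [1] and [1]
  Merge: [1] + [1] -> [1, 1]
  Split: [2, 12] -> [2] and [12]
  Merge: [2] + [12] -> [2, 12]
Merge: [1, 1] + [2, 12] -> [1, 1, 2, 12]

Final sorted array: [1, 1, 2, 12]

The merge sort proceeds by recursively splitting the array and merging sorted halves.
After all merges, the sorted array is [1, 1, 2, 12].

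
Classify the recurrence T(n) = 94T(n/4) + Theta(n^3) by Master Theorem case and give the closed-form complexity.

Master Theorem for T(n) = 94T(n/4) + O(n^3):

a = 94, b = 4, c = 3
log_b(a) = log_4(94) = 3.2773

Case 1: c = 3 < log_4(94) = 3.2773
T(n) = O(n^(log_4 94))

For T(n) = 94T(n/4) + O(n^3): log_4(94) = 3.2773. This is Case 1 of the Master Theorem (c < log_b(a), work dominated by leaves), giving O(n^(log_4 94)).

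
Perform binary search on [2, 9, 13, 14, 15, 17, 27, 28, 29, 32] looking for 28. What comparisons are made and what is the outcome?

Binary search for 28 in [2, 9, 13, 14, 15, 17, 27, 28, 29, 32]:

lo=0, hi=9, mid=4, arr[mid]=15 -> 15 < 28, search right half
lo=5, hi=9, mid=7, arr[mid]=28 -> Found target at index 7!

Binary search finds 28 at index 7 after 2 comparisons. The search repeatedly halves the search space by comparing with the middle element.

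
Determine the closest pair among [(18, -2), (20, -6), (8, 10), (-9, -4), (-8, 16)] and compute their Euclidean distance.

Computing all pairwise distances among 5 points:

d((18, -2), (20, -6)) = 4.4721 <-- minimum
d((18, -2), (8, 10)) = 15.6205
d((18, -2), (-9, -4)) = 27.074
d((18, -2), (-8, 16)) = 31.6228
d((20, -6), (8, 10)) = 20.0
d((20, -6), (-9, -4)) = 29.0689
d((20, -6), (-8, 16)) = 35.609
d((8, 10), (-9, -4)) = 22.0227
d((8, 10), (-8, 16)) = 17.088
d((-9, -4), (-8, 16)) = 20.025

Closest pair: (18, -2) and (20, -6) with distance 4.4721

The closest pair is (18, -2) and (20, -6) with Euclidean distance 4.4721. For 5 points, brute-force pairwise comparison is shown above. For large n, the divide-and-conquer algorithm (sort by x, recurse on halves, check the dividing strip) achieves O(n log n).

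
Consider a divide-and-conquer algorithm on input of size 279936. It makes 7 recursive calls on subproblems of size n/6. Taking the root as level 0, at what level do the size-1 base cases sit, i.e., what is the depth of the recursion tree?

For divide and conquer with division factor 6:

Problem sizes at each level:
Level 0: 279936
Level 1: 46656
Level 2: 7776
Level 3: 1296
Level 4: 216
Level 5: 36
Level 6: 6
Level 7: 1

The root is level 0 and the size-1 base case is level 7 (the tree spans levels 0 through 7, i.e. 8 levels counting the root), so the depth is the number of divisions: log_6(279936) = 7

The recursion tree depth is log_6(279936) = 7. At each level, the problem size is divided by 6, so it takes 7 divisions to reduce to a base case of size 1. The algorithm makes 7 recursive calls at each level.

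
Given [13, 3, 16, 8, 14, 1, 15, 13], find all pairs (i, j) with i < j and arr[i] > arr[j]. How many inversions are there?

Finding inversions in [13, 3, 16, 8, 14, 1, 15, 13]:

(0, 1): arr[0]=13 > arr[1]=3
(0, 3): arr[0]=13 > arr[3]=8
(0, 5): arr[0]=13 > arr[5]=1
(1, 5): arr[1]=3 > arr[5]=1
(2, 3): arr[2]=16 > arr[3]=8
(2, 4): arr[2]=16 > arr[4]=14
(2, 5): arr[2]=16 > arr[5]=1
(2, 6): arr[2]=16 > arr[6]=15
(2, 7): arr[2]=16 > arr[7]=13
(3, 5): arr[3]=8 > arr[5]=1
(4, 5): arr[4]=14 > arr[5]=1
(4, 7): arr[4]=14 > arr[7]=13
(6, 7): arr[6]=15 > arr[7]=13

Total inversions: 13

The array has 13 inversion(s): (0,1), (0,3), (0,5), (1,5), (2,3), (2,4), (2,5), (2,6), (2,7), (3,5), (4,5), (4,7), (6,7). Each pair (i,j) satisfies i < j and arr[i] > arr[j].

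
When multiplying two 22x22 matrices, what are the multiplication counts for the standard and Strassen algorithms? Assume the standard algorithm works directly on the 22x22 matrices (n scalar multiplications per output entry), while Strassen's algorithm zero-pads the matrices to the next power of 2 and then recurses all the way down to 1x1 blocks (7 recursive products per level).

Matrix multiplication for 22x22 matrices:

Strassen's algorithm requires power-of-2 dimensions. Pad 22x22 to 32x32 (next power of 2).

Standard algorithm: 22^3 = 10648 multiplications
Strassen's algorithm: 7^(log2(32)) = 7^5 = 16807 multiplications
Difference: 10648 - 16807 = -6159 (Strassen uses MORE here due to padding overhead — for small or just-over-power-of-2 n, padding can outweigh the per-level savings)

Standard: 10648 multiplications (22^3). Strassen: 16807 multiplications (7^5, after padding to 32x32). Strassen reduces 8 recursive multiplications to 7 at each level.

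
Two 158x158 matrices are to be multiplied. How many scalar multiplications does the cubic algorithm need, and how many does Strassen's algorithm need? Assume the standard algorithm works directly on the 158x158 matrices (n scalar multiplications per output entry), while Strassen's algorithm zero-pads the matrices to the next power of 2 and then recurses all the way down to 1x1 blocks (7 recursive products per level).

Matrix multiplication for 158x158 matrices:

Strassen's algorithm requires power-of-2 dimensions. Pad 158x158 to 256x256 (next power of 2).

Standard algorithm: 158^3 = 3944312 multiplications
Strassen's algorithm: 7^(log2(256)) = 7^8 = 5764801 multiplications
Difference: 3944312 - 5764801 = -1820489 (Strassen uses MORE here due to padding overhead — for small or just-over-power-of-2 n, padding can outweigh the per-level savings)

Standard: 3944312 multiplications (158^3). Strassen: 5764801 multiplications (7^8, after padding to 256x256). Strassen reduces 8 recursive multiplications to 7 at each level.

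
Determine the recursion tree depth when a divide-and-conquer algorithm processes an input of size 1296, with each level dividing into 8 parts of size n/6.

For divide and conquer with division factor 6:

Problem sizes at each level:
Level 0: 1296
Level 1: 216
Level 2: 36
Level 3: 6
Level 4: 1

The root is level 0 and the size-1 base case is level 4 (the tree spans levels 0 through 4, i.e. 5 levels counting the root), so the depth is the number of divisions: log_6(1296) = 4

The recursion tree depth is log_6(1296) = 4. At each level, the problem size is divided by 6, so it takes 4 divisions to reduce to a base case of size 1. The algorithm makes 8 recursive calls at each level.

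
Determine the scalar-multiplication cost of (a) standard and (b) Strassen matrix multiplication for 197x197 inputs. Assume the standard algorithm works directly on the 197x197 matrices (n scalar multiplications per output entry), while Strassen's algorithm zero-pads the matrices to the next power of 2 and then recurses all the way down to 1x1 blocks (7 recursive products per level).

Matrix multiplication for 197x197 matrices:

Strassen's algorithm requires power-of-2 dimensions. Pad 197x197 to 256x256 (next power of 2).

Standard algorithm: 197^3 = 7645373 multiplications
Strassen's algorithm: 7^(log2(256)) = 7^8 = 5764801 multiplications
Savings: 7645373 - 5764801 = 1880572 multiplications

Standard: 7645373 multiplications (197^3). Strassen: 5764801 multiplications (7^8, after padding to 256x256). Strassen reduces 8 recursive multiplications to 7 at each level.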